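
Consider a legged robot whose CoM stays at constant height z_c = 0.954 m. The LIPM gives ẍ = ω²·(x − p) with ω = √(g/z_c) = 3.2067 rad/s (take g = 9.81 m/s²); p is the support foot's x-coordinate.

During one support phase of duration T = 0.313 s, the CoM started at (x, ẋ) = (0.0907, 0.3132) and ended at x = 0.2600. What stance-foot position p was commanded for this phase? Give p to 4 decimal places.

p = -0.0079

ωT = 3.2067·0.313 = 1.003697; cosh(ωT) = 1.547436, sinh(ωT) = 1.180914
x(T) = p + (x₀−p)·cosh(ωT) + (ẋ₀/ω)·sinh(ωT) ⇒ p·(1 − cosh) = x(T) − x₀·cosh − (ẋ₀/ω)·sinh
numerator   = 0.2600 − (0.0907)·1.547436 − (0.3132/3.2067)·1.180914 = 0.004307
denominator = 1 − 1.547436 = -0.547436
p = 0.004307 / -0.547436 = -0.0079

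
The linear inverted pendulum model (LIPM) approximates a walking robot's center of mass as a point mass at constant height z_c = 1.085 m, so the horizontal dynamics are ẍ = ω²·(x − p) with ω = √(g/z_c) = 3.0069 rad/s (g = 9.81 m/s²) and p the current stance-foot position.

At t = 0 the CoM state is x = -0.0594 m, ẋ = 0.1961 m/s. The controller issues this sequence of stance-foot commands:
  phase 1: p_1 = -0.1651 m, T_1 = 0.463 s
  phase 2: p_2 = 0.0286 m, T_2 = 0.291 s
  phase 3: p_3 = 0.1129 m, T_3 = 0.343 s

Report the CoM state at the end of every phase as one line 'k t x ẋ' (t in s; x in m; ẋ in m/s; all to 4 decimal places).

1 0.4630 0.1838 1.0188
2 0.7540 0.5829 1.8968
3 1.0970 1.6280 4.7282

phase 1: p=-0.1651, T=0.463, ωT=1.392195, cosh=2.136100, sinh=1.887571; start (x,ẋ)=(-0.059400, 0.196100) → end (x,ẋ)=(0.183787, 1.018815)
phase 2: p=0.0286, T=0.291, ωT=0.875008, cosh=1.407876, sinh=0.991018; start (x,ẋ)=(0.183787, 1.018815) → end (x,ẋ)=(0.582866, 1.896805)
phase 3: p=0.1129, T=0.343, ωT=1.031367, cosh=1.580708, sinh=1.224189; start (x,ẋ)=(0.582866, 1.896805) → end (x,ẋ)=(1.628019, 4.728247)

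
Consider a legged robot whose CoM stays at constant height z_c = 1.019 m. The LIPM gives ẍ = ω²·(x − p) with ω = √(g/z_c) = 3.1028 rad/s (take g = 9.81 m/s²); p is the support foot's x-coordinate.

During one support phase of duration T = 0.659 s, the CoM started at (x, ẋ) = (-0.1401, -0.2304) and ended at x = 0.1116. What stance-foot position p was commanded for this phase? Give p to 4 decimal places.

p = -0.3224

ωT = 3.1028·0.659 = 2.044745; cosh(ωT) = 3.928301, sinh(ωT) = 3.798888
x(T) = p + (x₀−p)·cosh(ωT) + (ẋ₀/ω)·sinh(ωT) ⇒ p·(1 − cosh) = x(T) − x₀·cosh − (ẋ₀/ω)·sinh
numerator   = 0.1116 − (-0.1401)·3.928301 − (-0.2304/3.1028)·3.798888 = 0.944043
denominator = 1 − 3.928301 = -2.928301
p = 0.944043 / -2.928301 = -0.3224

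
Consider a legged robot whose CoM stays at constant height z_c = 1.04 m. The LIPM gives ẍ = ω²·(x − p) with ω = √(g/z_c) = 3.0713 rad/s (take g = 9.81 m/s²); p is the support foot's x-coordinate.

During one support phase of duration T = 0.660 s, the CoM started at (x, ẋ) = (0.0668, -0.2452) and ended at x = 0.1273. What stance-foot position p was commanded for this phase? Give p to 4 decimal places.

ωT = 3.0713·0.660 = 2.027058; cosh(ωT) = 3.861721, sinh(ωT) = 3.729998
x(T) = p + (x₀−p)·cosh(ωT) + (ẋ₀/ω)·sinh(ωT) ⇒ p·(1 − cosh) = x(T) − x₀·cosh − (ẋ₀/ω)·sinh
numerator   = 0.1273 − (0.0668)·3.861721 − (-0.2452/3.0713)·3.729998 = 0.167125
denominator = 1 − 3.861721 = -2.861721
p = 0.167125 / -2.861721 = -0.0584

p = -0.0584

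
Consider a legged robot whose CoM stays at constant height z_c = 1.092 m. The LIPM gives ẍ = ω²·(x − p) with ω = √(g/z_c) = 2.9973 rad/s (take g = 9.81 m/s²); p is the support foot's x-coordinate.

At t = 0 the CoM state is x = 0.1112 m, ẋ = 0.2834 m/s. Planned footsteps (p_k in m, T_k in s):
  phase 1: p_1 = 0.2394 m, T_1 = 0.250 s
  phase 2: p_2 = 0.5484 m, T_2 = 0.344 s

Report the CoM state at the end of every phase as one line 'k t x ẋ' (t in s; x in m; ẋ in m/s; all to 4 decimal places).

1 0.2500 0.1512 0.0511
2 0.5940 -0.0585 -1.3762

phase 1: p=0.2394, T=0.250, ωT=0.749325, cosh=1.294129, sinh=0.821443; start (x,ẋ)=(0.111200, 0.283400) → end (x,ẋ)=(0.151162, 0.051113)
phase 2: p=0.5484, T=0.344, ωT=1.031071, cosh=1.580346, sinh=1.223722; start (x,ẋ)=(0.151162, 0.051113) → end (x,ẋ)=(-0.058506, -1.376238)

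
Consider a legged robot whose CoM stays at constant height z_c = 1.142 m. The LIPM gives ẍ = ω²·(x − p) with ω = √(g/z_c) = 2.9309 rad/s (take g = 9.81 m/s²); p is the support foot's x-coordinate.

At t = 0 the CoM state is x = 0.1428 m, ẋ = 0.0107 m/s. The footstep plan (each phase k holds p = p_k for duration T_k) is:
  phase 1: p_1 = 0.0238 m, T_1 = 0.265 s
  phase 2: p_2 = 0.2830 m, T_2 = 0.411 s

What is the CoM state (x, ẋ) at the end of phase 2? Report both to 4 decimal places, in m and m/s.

x = 0.2646, ẋ = 0.1271

phase 1: p=0.0238, T=0.265, ωT=0.776689, cosh=1.317093, sinh=0.857167; start (x,ẋ)=(0.142800, 0.010700) → end (x,ẋ)=(0.183663, 0.313053)
phase 2: p=0.2830, T=0.411, ωT=1.204600, cosh=1.817618, sinh=1.517806; start (x,ẋ)=(0.183663, 0.313053) → end (x,ẋ)=(0.264563, 0.127108)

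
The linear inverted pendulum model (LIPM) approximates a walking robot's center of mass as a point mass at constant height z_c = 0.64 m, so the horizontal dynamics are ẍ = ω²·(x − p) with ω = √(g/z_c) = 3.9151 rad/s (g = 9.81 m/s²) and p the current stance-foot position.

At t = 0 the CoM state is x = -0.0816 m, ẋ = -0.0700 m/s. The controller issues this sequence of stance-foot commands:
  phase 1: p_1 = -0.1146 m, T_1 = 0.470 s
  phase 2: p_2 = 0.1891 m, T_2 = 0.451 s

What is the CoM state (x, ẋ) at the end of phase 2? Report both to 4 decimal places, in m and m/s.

x = -0.4456, ẋ = -2.2867

phase 1: p=-0.1146, T=0.470, ωT=1.840097, cosh=3.227976, sinh=3.069174; start (x,ẋ)=(-0.081600, -0.070000) → end (x,ẋ)=(-0.062952, 0.170574)
phase 2: p=0.1891, T=0.451, ωT=1.765710, cosh=3.008394, sinh=2.837328; start (x,ẋ)=(-0.062952, 0.170574) → end (x,ẋ)=(-0.445555, -2.286748)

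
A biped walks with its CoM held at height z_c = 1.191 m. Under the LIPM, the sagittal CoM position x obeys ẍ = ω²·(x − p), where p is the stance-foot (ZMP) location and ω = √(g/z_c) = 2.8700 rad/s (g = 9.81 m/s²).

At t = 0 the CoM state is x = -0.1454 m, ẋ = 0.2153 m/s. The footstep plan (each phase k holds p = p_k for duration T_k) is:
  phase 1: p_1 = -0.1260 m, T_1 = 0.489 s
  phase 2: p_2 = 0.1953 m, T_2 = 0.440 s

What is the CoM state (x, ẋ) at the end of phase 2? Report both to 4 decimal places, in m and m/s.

x = -0.0213, ẋ = -0.3420

phase 1: p=-0.1260, T=0.489, ωT=1.403430, cosh=2.157443, sinh=1.911690; start (x,ẋ)=(-0.145400, 0.215300) → end (x,ẋ)=(-0.024444, 0.358058)
phase 2: p=0.1953, T=0.440, ωT=1.262800, cosh=1.909084, sinh=1.626223; start (x,ẋ)=(-0.024444, 0.358058) → end (x,ẋ)=(-0.021324, -0.342040)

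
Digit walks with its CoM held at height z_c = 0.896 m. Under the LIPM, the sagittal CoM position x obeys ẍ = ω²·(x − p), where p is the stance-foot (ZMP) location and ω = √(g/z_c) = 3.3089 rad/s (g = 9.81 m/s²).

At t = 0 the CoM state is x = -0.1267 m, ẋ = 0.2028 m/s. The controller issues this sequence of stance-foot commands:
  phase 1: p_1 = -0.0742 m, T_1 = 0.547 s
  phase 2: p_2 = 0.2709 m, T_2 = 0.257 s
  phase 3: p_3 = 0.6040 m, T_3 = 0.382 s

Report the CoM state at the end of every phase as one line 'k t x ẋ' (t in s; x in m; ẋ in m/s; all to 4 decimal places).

phase 1: p=-0.0742, T=0.547, ωT=1.809968, cosh=3.136957, sinh=2.973297; start (x,ẋ)=(-0.126700, 0.202800) → end (x,ẋ)=(-0.056659, 0.119662)
phase 2: p=0.2709, T=0.257, ωT=0.850387, cosh=1.383901, sinh=0.956652; start (x,ẋ)=(-0.056659, 0.119662) → end (x,ẋ)=(-0.147813, -0.871277)
phase 3: p=0.6040, T=0.382, ωT=1.264000, cosh=1.911036, sinh=1.628514; start (x,ẋ)=(-0.147813, -0.871277) → end (x,ẋ)=(-1.261552, -5.716257)

1 0.5470 -0.0567 0.1197
2 0.8040 -0.1478 -0.8713
3 1.1860 -1.2616 -5.7163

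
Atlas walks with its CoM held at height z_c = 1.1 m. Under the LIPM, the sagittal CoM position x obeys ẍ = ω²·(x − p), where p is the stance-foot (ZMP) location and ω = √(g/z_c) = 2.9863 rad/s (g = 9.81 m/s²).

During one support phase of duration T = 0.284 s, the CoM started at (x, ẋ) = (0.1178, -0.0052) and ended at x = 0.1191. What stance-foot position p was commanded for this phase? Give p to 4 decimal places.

p = 0.1100

ωT = 2.9863·0.284 = 0.848109; cosh(ωT) = 1.381726, sinh(ωT) = 0.953502
x(T) = p + (x₀−p)·cosh(ωT) + (ẋ₀/ω)·sinh(ωT) ⇒ p·(1 − cosh) = x(T) − x₀·cosh − (ẋ₀/ω)·sinh
numerator   = 0.1191 − (0.1178)·1.381726 − (-0.0052/2.9863)·0.953502 = -0.042007
denominator = 1 − 1.381726 = -0.381726
p = -0.042007 / -0.381726 = 0.1100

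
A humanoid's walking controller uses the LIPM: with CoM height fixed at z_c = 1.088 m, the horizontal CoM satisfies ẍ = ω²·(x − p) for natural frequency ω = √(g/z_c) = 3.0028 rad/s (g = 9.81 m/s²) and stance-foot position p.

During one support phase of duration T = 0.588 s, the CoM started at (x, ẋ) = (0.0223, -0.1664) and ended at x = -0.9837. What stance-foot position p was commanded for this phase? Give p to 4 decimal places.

p = 0.4450

ωT = 3.0028·0.588 = 1.765646; cosh(ωT) = 3.008213, sinh(ωT) = 2.837137
x(T) = p + (x₀−p)·cosh(ωT) + (ẋ₀/ω)·sinh(ωT) ⇒ p·(1 − cosh) = x(T) − x₀·cosh − (ẋ₀/ω)·sinh
numerator   = -0.9837 − (0.0223)·3.008213 − (-0.1664/3.0028)·2.837137 = -0.893563
denominator = 1 − 3.008213 = -2.008213
p = -0.893563 / -2.008213 = 0.4450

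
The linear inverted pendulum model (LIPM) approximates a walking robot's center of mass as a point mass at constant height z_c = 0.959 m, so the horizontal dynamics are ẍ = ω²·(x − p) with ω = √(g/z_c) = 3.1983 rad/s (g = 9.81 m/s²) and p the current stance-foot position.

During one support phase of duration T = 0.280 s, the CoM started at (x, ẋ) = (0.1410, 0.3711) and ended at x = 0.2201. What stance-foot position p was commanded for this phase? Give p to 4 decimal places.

ωT = 3.1983·0.280 = 0.895524; cosh(ωT) = 1.428506, sinh(ωT) = 1.020112
x(T) = p + (x₀−p)·cosh(ωT) + (ẋ₀/ω)·sinh(ωT) ⇒ p·(1 − cosh) = x(T) − x₀·cosh − (ẋ₀/ω)·sinh
numerator   = 0.2201 − (0.1410)·1.428506 − (0.3711/3.1983)·1.020112 = -0.099683
denominator = 1 − 1.428506 = -0.428506
p = -0.099683 / -0.428506 = 0.2326

p = 0.2326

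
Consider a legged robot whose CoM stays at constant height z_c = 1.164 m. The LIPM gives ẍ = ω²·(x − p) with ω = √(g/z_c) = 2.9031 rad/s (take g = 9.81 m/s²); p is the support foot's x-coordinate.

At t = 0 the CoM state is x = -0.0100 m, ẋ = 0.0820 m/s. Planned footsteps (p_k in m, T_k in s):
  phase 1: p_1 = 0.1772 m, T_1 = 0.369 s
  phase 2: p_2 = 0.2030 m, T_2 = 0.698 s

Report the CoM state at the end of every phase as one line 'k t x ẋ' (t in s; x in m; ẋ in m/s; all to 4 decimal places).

phase 1: p=0.1772, T=0.369, ωT=1.071244, cosh=1.630795, sinh=1.288213; start (x,ẋ)=(-0.010000, 0.082000) → end (x,ẋ)=(-0.091698, -0.566367)
phase 2: p=0.2030, T=0.698, ωT=2.026364, cosh=3.859132, sinh=3.727318; start (x,ẋ)=(-0.091698, -0.566367) → end (x,ẋ)=(-1.661445, -5.374553)

1 0.3690 -0.0917 -0.5664
2 1.0670 -1.6614 -5.3746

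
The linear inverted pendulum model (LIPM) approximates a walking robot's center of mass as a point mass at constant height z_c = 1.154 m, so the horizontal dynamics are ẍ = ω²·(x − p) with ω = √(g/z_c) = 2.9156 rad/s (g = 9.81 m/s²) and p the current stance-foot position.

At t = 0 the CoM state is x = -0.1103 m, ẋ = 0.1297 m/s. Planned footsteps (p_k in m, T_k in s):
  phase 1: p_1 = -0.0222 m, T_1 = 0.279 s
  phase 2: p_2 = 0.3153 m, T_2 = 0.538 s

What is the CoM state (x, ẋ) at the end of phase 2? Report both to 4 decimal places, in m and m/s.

x = -0.7721, ẋ = -2.9296

phase 1: p=-0.0222, T=0.279, ωT=0.813452, cosh=1.349503, sinh=0.906179; start (x,ẋ)=(-0.110300, 0.129700) → end (x,ẋ)=(-0.100780, -0.057734)
phase 2: p=0.3153, T=0.538, ωT=1.568593, cosh=2.504114, sinh=2.295775; start (x,ẋ)=(-0.100780, -0.057734) → end (x,ẋ)=(-0.772072, -2.929631)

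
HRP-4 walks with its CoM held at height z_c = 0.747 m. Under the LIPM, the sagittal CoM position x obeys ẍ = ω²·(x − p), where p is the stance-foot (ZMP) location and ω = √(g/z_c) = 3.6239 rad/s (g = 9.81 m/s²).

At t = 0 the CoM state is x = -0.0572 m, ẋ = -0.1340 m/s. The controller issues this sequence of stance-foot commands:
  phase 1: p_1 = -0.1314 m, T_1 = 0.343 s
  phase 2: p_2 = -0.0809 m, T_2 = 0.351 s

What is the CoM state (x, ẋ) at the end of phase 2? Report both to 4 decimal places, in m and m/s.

phase 1: p=-0.1314, T=0.343, ωT=1.242998, cosh=1.877253, sinh=1.588735; start (x,ẋ)=(-0.057200, -0.134000) → end (x,ẋ)=(-0.050854, 0.175648)
phase 2: p=-0.0809, T=0.351, ωT=1.271989, cosh=1.924108, sinh=1.643834; start (x,ẋ)=(-0.050854, 0.175648) → end (x,ẋ)=(0.056587, 0.516953)

x = 0.0566, ẋ = 0.5170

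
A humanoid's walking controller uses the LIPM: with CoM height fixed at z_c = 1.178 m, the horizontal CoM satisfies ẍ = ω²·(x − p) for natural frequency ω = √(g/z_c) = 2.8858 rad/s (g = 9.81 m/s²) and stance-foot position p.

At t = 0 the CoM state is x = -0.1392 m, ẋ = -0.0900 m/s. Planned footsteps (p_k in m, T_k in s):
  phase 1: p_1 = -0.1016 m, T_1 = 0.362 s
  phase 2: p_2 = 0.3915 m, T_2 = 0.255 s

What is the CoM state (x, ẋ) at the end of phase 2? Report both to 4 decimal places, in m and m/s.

x = -0.4458, ẋ = -1.7316

phase 1: p=-0.1016, T=0.362, ωT=1.044660, cosh=1.597121, sinh=1.245310; start (x,ẋ)=(-0.139200, -0.090000) → end (x,ẋ)=(-0.200489, -0.278865)
phase 2: p=0.3915, T=0.255, ωT=0.735879, cosh=1.283200, sinh=0.804116; start (x,ẋ)=(-0.200489, -0.278865) → end (x,ẋ)=(-0.445845, -1.731561)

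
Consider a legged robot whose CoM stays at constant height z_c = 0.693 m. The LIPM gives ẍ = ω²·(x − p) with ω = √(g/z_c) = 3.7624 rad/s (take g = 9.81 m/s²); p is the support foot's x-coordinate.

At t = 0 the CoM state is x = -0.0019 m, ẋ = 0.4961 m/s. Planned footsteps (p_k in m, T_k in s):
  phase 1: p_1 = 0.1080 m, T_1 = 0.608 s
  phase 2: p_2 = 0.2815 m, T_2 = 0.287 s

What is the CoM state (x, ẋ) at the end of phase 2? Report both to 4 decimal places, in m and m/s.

phase 1: p=0.1080, T=0.608, ωT=2.287539, cosh=4.976092, sinh=4.874576; start (x,ẋ)=(-0.001900, 0.496100) → end (x,ẋ)=(0.203876, 0.453062)
phase 2: p=0.2815, T=0.287, ωT=1.079809, cosh=1.641889, sinh=1.302228; start (x,ẋ)=(0.203876, 0.453062) → end (x,ẋ)=(0.310862, 0.363558)

x = 0.3109, ẋ = 0.3636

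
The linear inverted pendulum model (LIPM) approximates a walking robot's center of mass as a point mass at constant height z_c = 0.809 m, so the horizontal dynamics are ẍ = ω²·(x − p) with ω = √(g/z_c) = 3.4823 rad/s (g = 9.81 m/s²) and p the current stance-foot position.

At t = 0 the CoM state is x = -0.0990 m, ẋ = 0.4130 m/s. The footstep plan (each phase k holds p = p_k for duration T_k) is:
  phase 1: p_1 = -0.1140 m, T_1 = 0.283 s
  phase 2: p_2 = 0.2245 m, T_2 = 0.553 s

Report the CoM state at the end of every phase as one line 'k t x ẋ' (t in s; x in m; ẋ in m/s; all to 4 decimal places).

phase 1: p=-0.1140, T=0.283, ωT=0.985491, cosh=1.526191, sinh=1.152935; start (x,ẋ)=(-0.099000, 0.413000) → end (x,ẋ)=(0.045631, 0.690540)
phase 2: p=0.2245, T=0.553, ωT=1.925712, cosh=3.502901, sinh=3.357129; start (x,ẋ)=(0.045631, 0.690540) → end (x,ẋ)=(0.263657, 0.327817)

1 0.2830 0.0456 0.6905
2 0.8360 0.2637 0.3278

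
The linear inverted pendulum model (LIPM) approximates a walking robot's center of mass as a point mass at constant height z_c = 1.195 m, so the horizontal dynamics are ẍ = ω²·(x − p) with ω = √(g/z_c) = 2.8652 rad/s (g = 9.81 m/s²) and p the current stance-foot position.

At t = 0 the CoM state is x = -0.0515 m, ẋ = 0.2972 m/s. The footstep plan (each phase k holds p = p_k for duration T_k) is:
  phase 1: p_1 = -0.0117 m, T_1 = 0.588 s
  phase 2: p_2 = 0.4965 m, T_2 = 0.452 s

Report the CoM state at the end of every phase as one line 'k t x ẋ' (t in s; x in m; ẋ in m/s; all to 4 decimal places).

phase 1: p=-0.0117, T=0.588, ωT=1.684738, cosh=2.788265, sinh=2.602772; start (x,ẋ)=(-0.051500, 0.297200) → end (x,ẋ)=(0.147306, 0.531865)
phase 2: p=0.4965, T=0.452, ωT=1.295070, cosh=1.962566, sinh=1.688687; start (x,ẋ)=(0.147306, 0.531865) → end (x,ẋ)=(0.124654, -0.645729)

1 0.5880 0.1473 0.5319
2 1.0400 0.1247 -0.6457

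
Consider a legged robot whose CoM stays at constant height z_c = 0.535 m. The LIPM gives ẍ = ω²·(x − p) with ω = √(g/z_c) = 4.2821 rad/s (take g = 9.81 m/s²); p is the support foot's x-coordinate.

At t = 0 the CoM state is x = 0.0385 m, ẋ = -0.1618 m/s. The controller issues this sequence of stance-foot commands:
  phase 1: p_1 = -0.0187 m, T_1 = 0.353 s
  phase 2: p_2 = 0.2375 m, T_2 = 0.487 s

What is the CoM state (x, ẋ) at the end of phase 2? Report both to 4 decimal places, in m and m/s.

phase 1: p=-0.0187, T=0.353, ωT=1.511581, cosh=2.377228, sinh=2.156667; start (x,ẋ)=(0.038500, -0.161800) → end (x,ẋ)=(0.035787, 0.143610)
phase 2: p=0.2375, T=0.487, ωT=2.085383, cosh=4.085965, sinh=3.961706; start (x,ẋ)=(0.035787, 0.143610) → end (x,ẋ)=(-0.453826, -2.835152)

x = -0.4538, ẋ = -2.8352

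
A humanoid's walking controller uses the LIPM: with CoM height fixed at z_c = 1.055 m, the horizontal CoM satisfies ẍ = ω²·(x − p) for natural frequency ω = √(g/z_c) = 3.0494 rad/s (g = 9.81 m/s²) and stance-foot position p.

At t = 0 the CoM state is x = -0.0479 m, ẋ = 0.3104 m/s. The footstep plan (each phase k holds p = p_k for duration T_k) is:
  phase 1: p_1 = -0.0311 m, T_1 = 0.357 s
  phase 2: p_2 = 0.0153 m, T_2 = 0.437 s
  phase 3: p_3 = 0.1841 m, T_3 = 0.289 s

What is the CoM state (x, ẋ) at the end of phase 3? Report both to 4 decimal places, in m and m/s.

phase 1: p=-0.0311, T=0.357, ωT=1.088636, cosh=1.653447, sinh=1.316772; start (x,ẋ)=(-0.047900, 0.310400) → end (x,ẋ)=(0.075157, 0.445772)
phase 2: p=0.0153, T=0.437, ωT=1.332588, cosh=2.027317, sinh=1.763523; start (x,ẋ)=(0.075157, 0.445772) → end (x,ẋ)=(0.394447, 1.225613)
phase 3: p=0.1841, T=0.289, ωT=0.881277, cosh=1.414117, sinh=0.999863; start (x,ẋ)=(0.394447, 1.225613) → end (x,ẋ)=(0.883420, 2.374505)

x = 0.8834, ẋ = 2.3745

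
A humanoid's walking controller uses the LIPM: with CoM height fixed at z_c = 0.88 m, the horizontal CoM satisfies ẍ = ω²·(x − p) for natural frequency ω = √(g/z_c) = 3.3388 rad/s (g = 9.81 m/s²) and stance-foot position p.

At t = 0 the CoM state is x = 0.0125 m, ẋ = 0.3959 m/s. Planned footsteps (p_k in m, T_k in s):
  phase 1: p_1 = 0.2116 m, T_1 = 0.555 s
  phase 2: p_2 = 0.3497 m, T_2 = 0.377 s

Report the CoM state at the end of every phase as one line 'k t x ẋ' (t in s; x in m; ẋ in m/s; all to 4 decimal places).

phase 1: p=0.2116, T=0.555, ωT=1.853034, cosh=3.267953, sinh=3.111192; start (x,ẋ)=(0.012500, 0.395900) → end (x,ẋ)=(-0.070138, -0.774398)
phase 2: p=0.3497, T=0.377, ωT=1.258728, cosh=1.902477, sinh=1.618462; start (x,ẋ)=(-0.070138, -0.774398) → end (x,ẋ)=(-0.824417, -3.741962)

1 0.5550 -0.0701 -0.7744
2 0.9320 -0.8244 -3.7420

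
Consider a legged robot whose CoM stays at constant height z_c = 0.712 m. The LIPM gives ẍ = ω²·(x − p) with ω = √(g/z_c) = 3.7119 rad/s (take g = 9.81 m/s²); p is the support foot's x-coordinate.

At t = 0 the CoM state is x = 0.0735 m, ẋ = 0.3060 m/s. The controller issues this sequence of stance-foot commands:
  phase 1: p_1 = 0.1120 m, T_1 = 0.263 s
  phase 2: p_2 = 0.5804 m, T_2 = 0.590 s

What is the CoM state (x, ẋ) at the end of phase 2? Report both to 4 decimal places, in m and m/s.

x = -1.0200, ẋ = -5.7269

phase 1: p=0.1120, T=0.263, ωT=0.976230, cosh=1.515579, sinh=1.138850; start (x,ẋ)=(0.073500, 0.306000) → end (x,ẋ)=(0.147534, 0.301016)
phase 2: p=0.5804, T=0.590, ωT=2.190021, cosh=4.523658, sinh=4.411743; start (x,ẋ)=(0.147534, 0.301016) → end (x,ẋ)=(-1.019966, -5.726893)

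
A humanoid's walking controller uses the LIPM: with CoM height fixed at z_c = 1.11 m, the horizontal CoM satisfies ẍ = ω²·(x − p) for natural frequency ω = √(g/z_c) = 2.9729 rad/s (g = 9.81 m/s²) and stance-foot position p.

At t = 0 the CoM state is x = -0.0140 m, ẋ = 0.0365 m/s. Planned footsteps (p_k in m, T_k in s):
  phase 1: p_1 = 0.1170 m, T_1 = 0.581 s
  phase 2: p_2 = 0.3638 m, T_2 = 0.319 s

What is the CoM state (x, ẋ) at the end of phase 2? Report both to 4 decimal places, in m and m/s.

x = -0.8695, ẋ = -3.3529

phase 1: p=0.1170, T=0.581, ωT=1.727255, cosh=2.901481, sinh=2.723710; start (x,ẋ)=(-0.014000, 0.036500) → end (x,ẋ)=(-0.229654, -0.954844)
phase 2: p=0.3638, T=0.319, ωT=0.948355, cosh=1.484419, sinh=1.097041; start (x,ẋ)=(-0.229654, -0.954844) → end (x,ẋ)=(-0.869484, -3.352874)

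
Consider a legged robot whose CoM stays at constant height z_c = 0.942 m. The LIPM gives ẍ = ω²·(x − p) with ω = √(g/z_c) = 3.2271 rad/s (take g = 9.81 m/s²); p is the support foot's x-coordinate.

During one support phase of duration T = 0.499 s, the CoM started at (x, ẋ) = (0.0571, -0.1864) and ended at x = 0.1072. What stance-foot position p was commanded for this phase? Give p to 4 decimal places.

p = -0.0608

ωT = 3.2271·0.499 = 1.610323; cosh(ωT) = 2.602125, sinh(ωT) = 2.402302
x(T) = p + (x₀−p)·cosh(ωT) + (ẋ₀/ω)·sinh(ωT) ⇒ p·(1 − cosh) = x(T) − x₀·cosh − (ẋ₀/ω)·sinh
numerator   = 0.1072 − (0.0571)·2.602125 − (-0.1864/3.2271)·2.402302 = 0.097378
denominator = 1 − 2.602125 = -1.602125
p = 0.097378 / -1.602125 = -0.0608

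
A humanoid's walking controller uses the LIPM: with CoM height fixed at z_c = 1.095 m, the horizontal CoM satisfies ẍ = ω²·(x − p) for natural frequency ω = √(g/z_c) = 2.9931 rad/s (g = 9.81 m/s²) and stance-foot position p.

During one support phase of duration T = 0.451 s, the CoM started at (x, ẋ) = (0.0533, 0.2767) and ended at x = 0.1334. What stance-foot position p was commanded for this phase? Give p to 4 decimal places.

p = 0.1348

ωT = 2.9931·0.451 = 1.349888; cosh(ωT) = 2.058132, sinh(ωT) = 1.798862
x(T) = p + (x₀−p)·cosh(ωT) + (ẋ₀/ω)·sinh(ωT) ⇒ p·(1 − cosh) = x(T) − x₀·cosh − (ẋ₀/ω)·sinh
numerator   = 0.1334 − (0.0533)·2.058132 − (0.2767/2.9931)·1.798862 = -0.142596
denominator = 1 − 2.058132 = -1.058132
p = -0.142596 / -1.058132 = 0.1348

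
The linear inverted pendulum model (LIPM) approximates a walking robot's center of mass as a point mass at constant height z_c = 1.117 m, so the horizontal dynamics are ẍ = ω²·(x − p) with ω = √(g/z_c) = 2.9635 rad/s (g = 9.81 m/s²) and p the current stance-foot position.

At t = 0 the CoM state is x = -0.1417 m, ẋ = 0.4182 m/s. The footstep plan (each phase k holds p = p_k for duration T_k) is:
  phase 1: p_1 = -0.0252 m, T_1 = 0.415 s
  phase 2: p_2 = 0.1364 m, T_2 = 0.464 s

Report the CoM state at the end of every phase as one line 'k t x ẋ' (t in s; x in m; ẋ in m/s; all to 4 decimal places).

phase 1: p=-0.0252, T=0.415, ωT=1.229852, cosh=1.856530, sinh=1.564195; start (x,ẋ)=(-0.141700, 0.418200) → end (x,ẋ)=(-0.020751, 0.236366)
phase 2: p=0.1364, T=0.464, ωT=1.375064, cosh=2.104077, sinh=1.851253; start (x,ẋ)=(-0.020751, 0.236366) → end (x,ẋ)=(-0.046604, -0.364830)

1 0.4150 -0.0208 0.2364
2 0.8790 -0.0466 -0.3648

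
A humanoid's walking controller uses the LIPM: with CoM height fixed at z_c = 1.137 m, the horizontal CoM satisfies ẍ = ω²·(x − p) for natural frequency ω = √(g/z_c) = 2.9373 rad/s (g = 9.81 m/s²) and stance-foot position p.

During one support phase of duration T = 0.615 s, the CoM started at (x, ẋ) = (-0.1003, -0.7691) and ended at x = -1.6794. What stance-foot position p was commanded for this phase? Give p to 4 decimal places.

ωT = 2.9373·0.615 = 1.806439; cosh(ωT) = 3.126484, sinh(ωT) = 2.962246
x(T) = p + (x₀−p)·cosh(ωT) + (ẋ₀/ω)·sinh(ωT) ⇒ p·(1 − cosh) = x(T) − x₀·cosh − (ẋ₀/ω)·sinh
numerator   = -1.6794 − (-0.1003)·3.126484 − (-0.7691/2.9373)·2.962246 = -0.590182
denominator = 1 − 3.126484 = -2.126484
p = -0.590182 / -2.126484 = 0.2775

p = 0.2775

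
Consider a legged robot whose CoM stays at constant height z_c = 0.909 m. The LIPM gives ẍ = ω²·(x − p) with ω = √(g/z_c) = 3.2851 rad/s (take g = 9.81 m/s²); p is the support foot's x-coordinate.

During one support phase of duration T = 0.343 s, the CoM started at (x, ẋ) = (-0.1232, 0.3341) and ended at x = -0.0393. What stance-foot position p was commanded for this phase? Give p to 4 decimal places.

ωT = 3.2851·0.343 = 1.126789; cosh(ωT) = 1.704903, sinh(ωT) = 1.380831
x(T) = p + (x₀−p)·cosh(ωT) + (ẋ₀/ω)·sinh(ωT) ⇒ p·(1 − cosh) = x(T) − x₀·cosh − (ẋ₀/ω)·sinh
numerator   = -0.0393 − (-0.1232)·1.704903 − (0.3341/3.2851)·1.380831 = 0.030311
denominator = 1 − 1.704903 = -0.704903
p = 0.030311 / -0.704903 = -0.0430

p = -0.0430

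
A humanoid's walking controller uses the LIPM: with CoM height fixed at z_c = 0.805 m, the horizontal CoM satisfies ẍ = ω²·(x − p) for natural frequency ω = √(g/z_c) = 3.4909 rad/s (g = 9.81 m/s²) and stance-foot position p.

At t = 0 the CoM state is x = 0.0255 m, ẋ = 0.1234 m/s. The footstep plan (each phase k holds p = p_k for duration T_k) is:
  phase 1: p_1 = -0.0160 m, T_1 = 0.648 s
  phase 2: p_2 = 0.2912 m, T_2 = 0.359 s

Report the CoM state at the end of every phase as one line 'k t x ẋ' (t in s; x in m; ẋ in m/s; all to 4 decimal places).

1 0.6480 0.3533 1.2870
2 1.0070 1.0017 2.7858

phase 1: p=-0.0160, T=0.648, ωT=2.262103, cosh=4.853698, sinh=4.749567; start (x,ẋ)=(0.025500, 0.123400) → end (x,ẋ)=(0.353321, 1.287027)
phase 2: p=0.2912, T=0.359, ωT=1.253233, cosh=1.893613, sinh=1.608033; start (x,ẋ)=(0.353321, 1.287027) → end (x,ẋ)=(1.001684, 2.785848)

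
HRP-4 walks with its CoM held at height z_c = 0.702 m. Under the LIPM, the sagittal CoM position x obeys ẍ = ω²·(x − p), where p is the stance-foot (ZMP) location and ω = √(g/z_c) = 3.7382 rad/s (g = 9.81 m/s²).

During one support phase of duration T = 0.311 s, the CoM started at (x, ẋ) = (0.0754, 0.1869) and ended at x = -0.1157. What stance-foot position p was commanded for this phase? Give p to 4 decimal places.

ωT = 3.7382·0.311 = 1.162580; cosh(ωT) = 1.755426, sinh(ωT) = 1.442748
x(T) = p + (x₀−p)·cosh(ωT) + (ẋ₀/ω)·sinh(ωT) ⇒ p·(1 − cosh) = x(T) − x₀·cosh − (ẋ₀/ω)·sinh
numerator   = -0.1157 − (0.0754)·1.755426 − (0.1869/3.7382)·1.442748 = -0.320193
denominator = 1 − 1.755426 = -0.755426
p = -0.320193 / -0.755426 = 0.4239

p = 0.4239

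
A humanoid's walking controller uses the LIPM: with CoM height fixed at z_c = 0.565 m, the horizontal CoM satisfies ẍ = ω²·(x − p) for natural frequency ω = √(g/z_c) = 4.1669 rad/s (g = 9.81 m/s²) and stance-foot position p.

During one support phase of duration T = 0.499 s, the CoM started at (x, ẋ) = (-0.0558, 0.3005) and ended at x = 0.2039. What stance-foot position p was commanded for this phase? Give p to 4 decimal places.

ωT = 4.1669·0.499 = 2.079283; cosh(ωT) = 4.061876, sinh(ωT) = 3.936856
x(T) = p + (x₀−p)·cosh(ωT) + (ẋ₀/ω)·sinh(ωT) ⇒ p·(1 − cosh) = x(T) − x₀·cosh − (ẋ₀/ω)·sinh
numerator   = 0.2039 − (-0.0558)·4.061876 − (0.3005/4.1669)·3.936856 = 0.146643
denominator = 1 − 4.061876 = -3.061876
p = 0.146643 / -3.061876 = -0.0479

p = -0.0479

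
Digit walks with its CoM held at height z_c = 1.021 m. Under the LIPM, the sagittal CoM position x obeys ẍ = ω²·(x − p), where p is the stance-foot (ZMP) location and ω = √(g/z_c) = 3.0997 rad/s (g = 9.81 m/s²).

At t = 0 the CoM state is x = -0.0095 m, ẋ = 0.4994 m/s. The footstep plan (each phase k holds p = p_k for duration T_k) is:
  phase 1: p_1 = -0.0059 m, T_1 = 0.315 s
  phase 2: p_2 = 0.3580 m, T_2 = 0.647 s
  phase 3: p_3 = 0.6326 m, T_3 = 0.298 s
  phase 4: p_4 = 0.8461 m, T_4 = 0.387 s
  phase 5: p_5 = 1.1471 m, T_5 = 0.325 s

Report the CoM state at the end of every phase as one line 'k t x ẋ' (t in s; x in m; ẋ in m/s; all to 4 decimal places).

phase 1: p=-0.0059, T=0.315, ωT=0.976405, cosh=1.515779, sinh=1.139117; start (x,ẋ)=(-0.009500, 0.499400) → end (x,ẋ)=(0.172169, 0.744269)
phase 2: p=0.3580, T=0.647, ωT=2.005506, cosh=3.782222, sinh=3.647630; start (x,ẋ)=(0.172169, 0.744269) → end (x,ẋ)=(0.530978, 0.713881)
phase 3: p=0.6326, T=0.298, ωT=0.923711, cosh=1.457831, sinh=1.060788; start (x,ẋ)=(0.530978, 0.713881) → end (x,ẋ)=(0.728759, 0.706572)
phase 4: p=0.8461, T=0.387, ωT=1.199584, cosh=1.810028, sinh=1.508708; start (x,ẋ)=(0.728759, 0.706572) → end (x,ẋ)=(0.977617, 0.730164)
phase 5: p=1.1471, T=0.325, ωT=1.007402, cosh=1.551822, sinh=1.186656; start (x,ẋ)=(0.977617, 0.730164) → end (x,ẋ)=(1.163621, 0.509680)

1 0.3150 0.1722 0.7443
2 0.9620 0.5310 0.7139
3 1.2600 0.7288 0.7066
4 1.6470 0.9776 0.7302
5 1.9720 1.1636 0.5097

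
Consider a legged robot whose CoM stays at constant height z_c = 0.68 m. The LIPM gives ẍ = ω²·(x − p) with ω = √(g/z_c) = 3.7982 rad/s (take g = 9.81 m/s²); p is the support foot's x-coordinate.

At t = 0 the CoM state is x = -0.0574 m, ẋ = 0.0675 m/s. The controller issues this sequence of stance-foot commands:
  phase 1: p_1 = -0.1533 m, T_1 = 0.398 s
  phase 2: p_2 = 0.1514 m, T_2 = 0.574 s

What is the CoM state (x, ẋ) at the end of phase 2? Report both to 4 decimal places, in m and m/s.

x = 1.0674, ẋ = 3.6025

phase 1: p=-0.1533, T=0.398, ωT=1.511684, cosh=2.377448, sinh=2.156910; start (x,ẋ)=(-0.057400, 0.067500) → end (x,ẋ)=(0.113029, 0.946127)
phase 2: p=0.1514, T=0.574, ωT=2.180167, cosh=4.480402, sinh=4.367380; start (x,ẋ)=(0.113029, 0.946127) → end (x,ẋ)=(1.067391, 3.602523)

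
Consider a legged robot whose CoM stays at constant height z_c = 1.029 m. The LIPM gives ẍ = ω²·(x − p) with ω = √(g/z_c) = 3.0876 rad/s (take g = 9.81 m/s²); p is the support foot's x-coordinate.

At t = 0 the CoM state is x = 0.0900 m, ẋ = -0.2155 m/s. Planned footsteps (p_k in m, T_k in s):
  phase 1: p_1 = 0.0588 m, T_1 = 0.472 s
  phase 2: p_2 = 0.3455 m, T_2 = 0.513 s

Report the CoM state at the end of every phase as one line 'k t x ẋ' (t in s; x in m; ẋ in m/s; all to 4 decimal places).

1 0.4720 -0.0123 -0.2922
2 0.9850 -0.7841 -3.3212

phase 1: p=0.0588, T=0.472, ωT=1.457347, cosh=2.263702, sinh=2.030849; start (x,ẋ)=(0.090000, -0.215500) → end (x,ẋ)=(-0.012316, -0.292190)
phase 2: p=0.3455, T=0.513, ωT=1.583939, cosh=2.539641, sinh=2.334475; start (x,ẋ)=(-0.012316, -0.292190) → end (x,ẋ)=(-0.784144, -3.321170)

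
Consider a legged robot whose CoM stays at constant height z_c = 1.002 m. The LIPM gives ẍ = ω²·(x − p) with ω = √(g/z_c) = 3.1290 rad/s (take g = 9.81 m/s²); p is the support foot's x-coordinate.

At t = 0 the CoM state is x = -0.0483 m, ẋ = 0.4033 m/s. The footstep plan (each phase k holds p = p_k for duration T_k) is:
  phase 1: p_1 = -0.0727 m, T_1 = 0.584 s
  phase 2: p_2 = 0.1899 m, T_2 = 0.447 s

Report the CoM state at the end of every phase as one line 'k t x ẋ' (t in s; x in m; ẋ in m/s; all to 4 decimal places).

phase 1: p=-0.0727, T=0.584, ωT=1.827336, cosh=3.189072, sinh=3.028230; start (x,ẋ)=(-0.048300, 0.403300) → end (x,ẋ)=(0.395425, 1.517351)
phase 2: p=0.1899, T=0.447, ωT=1.398663, cosh=2.148354, sinh=1.901427; start (x,ẋ)=(0.395425, 1.517351) → end (x,ẋ)=(1.553503, 4.482592)

1 0.5840 0.3954 1.5174
2 1.0310 1.5535 4.4826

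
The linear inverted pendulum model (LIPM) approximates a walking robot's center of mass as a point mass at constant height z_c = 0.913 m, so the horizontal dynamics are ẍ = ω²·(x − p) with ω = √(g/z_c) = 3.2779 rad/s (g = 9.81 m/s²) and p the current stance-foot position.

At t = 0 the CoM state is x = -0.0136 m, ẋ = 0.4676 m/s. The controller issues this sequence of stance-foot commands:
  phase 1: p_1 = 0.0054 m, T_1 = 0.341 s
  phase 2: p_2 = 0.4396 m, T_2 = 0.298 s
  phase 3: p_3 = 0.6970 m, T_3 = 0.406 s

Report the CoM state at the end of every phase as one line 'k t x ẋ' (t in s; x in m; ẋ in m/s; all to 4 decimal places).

phase 1: p=0.0054, T=0.341, ωT=1.117764, cosh=1.692509, sinh=1.365499; start (x,ẋ)=(-0.013600, 0.467600) → end (x,ẋ)=(0.168034, 0.706374)
phase 2: p=0.4396, T=0.298, ωT=0.976814, cosh=1.516245, sinh=1.139736; start (x,ẋ)=(0.168034, 0.706374) → end (x,ẋ)=(0.273448, 0.056481)
phase 3: p=0.6970, T=0.406, ωT=1.330827, cosh=2.024216, sinh=1.759957; start (x,ẋ)=(0.273448, 0.056481) → end (x,ẋ)=(-0.130036, -2.329128)

1 0.3410 0.1680 0.7064
2 0.6390 0.2734 0.0565
3 1.0450 -0.1300 -2.3291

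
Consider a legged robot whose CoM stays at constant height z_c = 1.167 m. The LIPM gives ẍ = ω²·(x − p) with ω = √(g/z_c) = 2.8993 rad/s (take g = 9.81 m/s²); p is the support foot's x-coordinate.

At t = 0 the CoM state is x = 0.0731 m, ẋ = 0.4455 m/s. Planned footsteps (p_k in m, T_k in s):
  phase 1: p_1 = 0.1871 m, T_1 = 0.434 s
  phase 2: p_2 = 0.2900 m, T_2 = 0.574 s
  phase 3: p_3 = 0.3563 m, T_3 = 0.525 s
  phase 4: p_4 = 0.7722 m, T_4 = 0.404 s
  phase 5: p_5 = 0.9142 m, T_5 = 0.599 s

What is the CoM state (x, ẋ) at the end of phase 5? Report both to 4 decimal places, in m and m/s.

phase 1: p=0.1871, T=0.434, ωT=1.258296, cosh=1.901779, sinh=1.617641; start (x,ẋ)=(0.073100, 0.445500) → end (x,ẋ)=(0.218860, 0.312579)
phase 2: p=0.2900, T=0.574, ωT=1.664198, cosh=2.735390, sinh=2.546047; start (x,ẋ)=(0.218860, 0.312579) → end (x,ẋ)=(0.369900, 0.329891)
phase 3: p=0.3563, T=0.525, ωT=1.522133, cosh=2.400116, sinh=2.181870; start (x,ẋ)=(0.369900, 0.329891) → end (x,ẋ)=(0.637201, 0.877808)
phase 4: p=0.7722, T=0.404, ωT=1.171317, cosh=1.768099, sinh=1.458141; start (x,ẋ)=(0.637201, 0.877808) → end (x,ẋ)=(0.974983, 0.981331)
phase 5: p=0.9142, T=0.599, ωT=1.736681, cosh=2.927284, sinh=2.751180; start (x,ẋ)=(0.974983, 0.981331) → end (x,ẋ)=(2.023326, 3.357472)

x = 2.0233, ẋ = 3.3575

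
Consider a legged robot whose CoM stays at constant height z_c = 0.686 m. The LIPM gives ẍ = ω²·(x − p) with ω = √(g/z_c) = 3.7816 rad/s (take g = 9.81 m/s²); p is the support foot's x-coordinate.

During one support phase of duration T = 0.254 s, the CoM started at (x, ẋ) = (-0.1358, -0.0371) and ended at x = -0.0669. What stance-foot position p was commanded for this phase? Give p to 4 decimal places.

ωT = 3.7816·0.254 = 0.960526; cosh(ωT) = 1.497882, sinh(ωT) = 1.115190
x(T) = p + (x₀−p)·cosh(ωT) + (ẋ₀/ω)·sinh(ωT) ⇒ p·(1 − cosh) = x(T) − x₀·cosh − (ẋ₀/ω)·sinh
numerator   = -0.0669 − (-0.1358)·1.497882 − (-0.0371/3.7816)·1.115190 = 0.147453
denominator = 1 − 1.497882 = -0.497882
p = 0.147453 / -0.497882 = -0.2962

p = -0.2962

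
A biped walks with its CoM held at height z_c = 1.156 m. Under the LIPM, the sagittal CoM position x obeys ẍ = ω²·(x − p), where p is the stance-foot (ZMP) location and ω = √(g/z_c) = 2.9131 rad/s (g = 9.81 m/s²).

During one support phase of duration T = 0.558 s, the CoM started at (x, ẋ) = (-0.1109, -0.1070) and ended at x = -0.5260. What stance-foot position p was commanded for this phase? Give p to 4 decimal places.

p = 0.0876

ωT = 2.9131·0.558 = 1.625510; cosh(ωT) = 2.638910, sinh(ωT) = 2.442099
x(T) = p + (x₀−p)·cosh(ωT) + (ẋ₀/ω)·sinh(ωT) ⇒ p·(1 − cosh) = x(T) − x₀·cosh − (ẋ₀/ω)·sinh
numerator   = -0.5260 − (-0.1109)·2.638910 − (-0.1070/2.9131)·2.442099 = -0.143645
denominator = 1 − 2.638910 = -1.638910
p = -0.143645 / -1.638910 = 0.0876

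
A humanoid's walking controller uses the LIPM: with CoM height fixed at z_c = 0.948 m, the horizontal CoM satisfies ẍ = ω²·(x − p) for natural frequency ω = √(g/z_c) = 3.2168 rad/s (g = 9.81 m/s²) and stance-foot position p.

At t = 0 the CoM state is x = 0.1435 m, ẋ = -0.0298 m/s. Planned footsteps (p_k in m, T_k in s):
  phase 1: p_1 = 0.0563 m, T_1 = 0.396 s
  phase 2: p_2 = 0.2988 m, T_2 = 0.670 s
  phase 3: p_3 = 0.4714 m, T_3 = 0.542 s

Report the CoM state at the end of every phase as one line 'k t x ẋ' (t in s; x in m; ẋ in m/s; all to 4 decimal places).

1 0.3960 0.2091 0.4047
2 1.0660 0.4420 0.5411
3 1.6080 0.8511 1.3325

phase 1: p=0.0563, T=0.396, ωT=1.273853, cosh=1.927175, sinh=1.647423; start (x,ẋ)=(0.143500, -0.029800) → end (x,ẋ)=(0.209088, 0.404681)
phase 2: p=0.2988, T=0.670, ωT=2.155256, cosh=4.372986, sinh=4.257113; start (x,ẋ)=(0.209088, 0.404681) → end (x,ẋ)=(0.442046, 0.541123)
phase 3: p=0.4714, T=0.542, ωT=1.743506, cosh=2.946129, sinh=2.771222; start (x,ẋ)=(0.442046, 0.541123) → end (x,ẋ)=(0.851087, 1.332540)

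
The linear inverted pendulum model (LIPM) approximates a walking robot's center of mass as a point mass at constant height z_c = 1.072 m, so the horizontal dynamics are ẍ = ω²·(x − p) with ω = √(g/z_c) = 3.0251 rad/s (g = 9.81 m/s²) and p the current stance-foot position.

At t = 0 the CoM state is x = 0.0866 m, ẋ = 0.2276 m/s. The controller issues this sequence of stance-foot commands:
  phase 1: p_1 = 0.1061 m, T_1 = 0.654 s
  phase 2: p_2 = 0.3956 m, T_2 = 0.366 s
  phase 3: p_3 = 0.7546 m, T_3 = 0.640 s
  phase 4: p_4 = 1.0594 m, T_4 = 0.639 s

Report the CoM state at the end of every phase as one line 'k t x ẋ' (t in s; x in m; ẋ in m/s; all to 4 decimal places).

phase 1: p=0.1061, T=0.654, ωT=1.978415, cosh=3.684782, sinh=3.546494; start (x,ẋ)=(0.086600, 0.227600) → end (x,ẋ)=(0.301075, 0.629451)
phase 2: p=0.3956, T=0.366, ωT=1.107187, cosh=1.678160, sinh=1.347673; start (x,ẋ)=(0.301075, 0.629451) → end (x,ẋ)=(0.517390, 0.670955)
phase 3: p=0.7546, T=0.640, ωT=1.936064, cosh=3.537843, sinh=3.393572; start (x,ẋ)=(0.517390, 0.670955) → end (x,ẋ)=(0.668070, -0.061438)
phase 4: p=1.0594, T=0.639, ωT=1.933039, cosh=3.527593, sinh=3.382885; start (x,ẋ)=(0.668070, -0.061438) → end (x,ẋ)=(-0.389759, -4.221435)

1 0.6540 0.3011 0.6295
2 1.0200 0.5174 0.6710
3 1.6600 0.6681 -0.0614
4 2.2990 -0.3898 -4.2214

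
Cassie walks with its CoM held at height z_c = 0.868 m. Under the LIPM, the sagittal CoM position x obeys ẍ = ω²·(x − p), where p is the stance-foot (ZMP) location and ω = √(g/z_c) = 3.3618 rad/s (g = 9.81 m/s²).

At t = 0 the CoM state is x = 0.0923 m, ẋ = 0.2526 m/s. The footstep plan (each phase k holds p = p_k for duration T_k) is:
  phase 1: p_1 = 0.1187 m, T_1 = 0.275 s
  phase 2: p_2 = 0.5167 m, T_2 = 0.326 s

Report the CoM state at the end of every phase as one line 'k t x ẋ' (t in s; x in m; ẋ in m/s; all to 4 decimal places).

phase 1: p=0.1187, T=0.275, ωT=0.924495, cosh=1.458663, sinh=1.061932; start (x,ẋ)=(0.092300, 0.252600) → end (x,ẋ)=(0.159983, 0.274210)
phase 2: p=0.5167, T=0.326, ωT=1.095947, cosh=1.663119, sinh=1.328896; start (x,ẋ)=(0.159983, 0.274210) → end (x,ẋ)=(0.031831, -1.137582)

1 0.2750 0.1600 0.2742
2 0.6010 0.0318 -1.1376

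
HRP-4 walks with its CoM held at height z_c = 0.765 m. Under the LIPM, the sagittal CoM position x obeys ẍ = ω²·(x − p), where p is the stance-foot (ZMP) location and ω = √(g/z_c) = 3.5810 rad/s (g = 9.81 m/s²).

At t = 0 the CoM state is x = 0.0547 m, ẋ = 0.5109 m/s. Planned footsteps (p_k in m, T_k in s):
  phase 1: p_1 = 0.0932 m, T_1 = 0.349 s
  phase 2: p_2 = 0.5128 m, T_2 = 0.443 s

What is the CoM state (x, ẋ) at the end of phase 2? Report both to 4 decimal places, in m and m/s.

phase 1: p=0.0932, T=0.349, ωT=1.249769, cosh=1.888054, sinh=1.601483; start (x,ẋ)=(0.054700, 0.510900) → end (x,ẋ)=(0.248993, 0.743813)
phase 2: p=0.5128, T=0.443, ωT=1.586383, cosh=2.545354, sinh=2.340690; start (x,ẋ)=(0.248993, 0.743813) → end (x,ẋ)=(0.327504, -0.317967)

x = 0.3275, ẋ = -0.3180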